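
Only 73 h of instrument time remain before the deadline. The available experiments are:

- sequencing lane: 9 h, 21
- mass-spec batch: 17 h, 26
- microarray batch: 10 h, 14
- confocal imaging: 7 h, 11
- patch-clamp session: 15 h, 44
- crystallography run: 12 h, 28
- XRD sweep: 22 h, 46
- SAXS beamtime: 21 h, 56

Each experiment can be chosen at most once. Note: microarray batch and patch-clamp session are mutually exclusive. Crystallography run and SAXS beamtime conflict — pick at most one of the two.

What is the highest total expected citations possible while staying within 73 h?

167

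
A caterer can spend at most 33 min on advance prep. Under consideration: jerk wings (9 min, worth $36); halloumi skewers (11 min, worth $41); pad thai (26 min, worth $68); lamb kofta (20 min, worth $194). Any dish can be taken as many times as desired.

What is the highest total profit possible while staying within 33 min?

By profit per min: lamb kofta 9.70, jerk wings 4.00, halloumi skewers 3.73, pad thai 2.62 lead.
Filling by ratio: jerk wings + lamb kofta for 230, with 4 min left unused.
Dropping jerk wings frees 9 min; slotting in halloumi skewers (11 min) lifts the total to 235 at 31 min.
That's the maximum — no swap from here does better than 235.

235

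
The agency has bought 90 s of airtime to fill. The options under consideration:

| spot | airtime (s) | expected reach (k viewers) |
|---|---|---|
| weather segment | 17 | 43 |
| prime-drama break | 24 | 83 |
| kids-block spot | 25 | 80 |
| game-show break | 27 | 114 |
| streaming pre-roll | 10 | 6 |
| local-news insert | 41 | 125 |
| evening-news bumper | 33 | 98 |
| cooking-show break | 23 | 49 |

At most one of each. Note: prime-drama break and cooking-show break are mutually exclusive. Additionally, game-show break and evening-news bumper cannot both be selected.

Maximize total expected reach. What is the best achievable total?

By expected reach per s: game-show break 4.22, prime-drama break 3.46, kids-block spot 3.20, local-news insert 3.05 lead.
A density-first pass picks prime-drama break + kids-block spot + game-show break + streaming pre-roll — 283 at 86 s.
Replace game-show break and streaming pre-roll with local-news insert: the trade gains 5 net, giving 288 at 90 s.
Runner-up prime-drama break + kids-block spot + game-show break + streaming pre-roll tops out at 283.

288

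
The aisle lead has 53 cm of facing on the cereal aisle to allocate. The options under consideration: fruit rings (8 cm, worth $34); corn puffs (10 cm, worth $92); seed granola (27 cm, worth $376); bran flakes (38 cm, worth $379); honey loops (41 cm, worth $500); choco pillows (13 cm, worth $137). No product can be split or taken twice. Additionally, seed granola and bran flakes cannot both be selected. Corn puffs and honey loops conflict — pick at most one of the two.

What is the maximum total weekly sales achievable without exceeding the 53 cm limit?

605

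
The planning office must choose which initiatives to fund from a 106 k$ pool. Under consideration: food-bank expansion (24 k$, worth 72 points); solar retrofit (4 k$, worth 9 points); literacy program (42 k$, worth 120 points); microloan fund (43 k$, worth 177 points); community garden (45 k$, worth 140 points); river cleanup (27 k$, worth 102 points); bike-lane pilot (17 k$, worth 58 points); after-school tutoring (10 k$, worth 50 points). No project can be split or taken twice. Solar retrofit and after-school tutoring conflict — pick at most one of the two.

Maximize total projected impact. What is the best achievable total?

401

Best packing: food-bank expansion + microloan fund + river cleanup + after-school tutoring — 104 k$, 401 total.
Runner-up microloan fund + river cleanup + bike-lane pilot + after-school tutoring tops out at 387.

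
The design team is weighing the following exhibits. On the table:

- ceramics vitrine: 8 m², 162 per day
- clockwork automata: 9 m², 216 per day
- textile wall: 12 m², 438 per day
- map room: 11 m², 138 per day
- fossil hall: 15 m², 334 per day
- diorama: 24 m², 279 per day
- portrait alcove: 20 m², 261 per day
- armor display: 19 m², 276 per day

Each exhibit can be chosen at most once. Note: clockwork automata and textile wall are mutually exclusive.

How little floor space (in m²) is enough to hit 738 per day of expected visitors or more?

27

Need the lightest bundle worth ≥ 738.
Taking textile wall + fossil hall gives 772 (≥ 738) for 27 m².
No combination under 27 m² hits 738.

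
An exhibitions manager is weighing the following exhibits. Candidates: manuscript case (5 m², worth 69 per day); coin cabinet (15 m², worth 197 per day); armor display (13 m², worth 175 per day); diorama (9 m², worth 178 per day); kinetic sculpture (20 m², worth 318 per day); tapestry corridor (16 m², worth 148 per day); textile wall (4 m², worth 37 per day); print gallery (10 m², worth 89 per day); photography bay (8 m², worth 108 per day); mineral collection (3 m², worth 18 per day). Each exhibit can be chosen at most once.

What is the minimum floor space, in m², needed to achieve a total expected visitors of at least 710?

Look for the lowest-floor combination reaching 710.
Taking manuscript case + diorama + kinetic sculpture + textile wall + photography bay gives 710 (≥ 710) for 46 m².
Any bundle with less than 46 m² falls short of 710.

46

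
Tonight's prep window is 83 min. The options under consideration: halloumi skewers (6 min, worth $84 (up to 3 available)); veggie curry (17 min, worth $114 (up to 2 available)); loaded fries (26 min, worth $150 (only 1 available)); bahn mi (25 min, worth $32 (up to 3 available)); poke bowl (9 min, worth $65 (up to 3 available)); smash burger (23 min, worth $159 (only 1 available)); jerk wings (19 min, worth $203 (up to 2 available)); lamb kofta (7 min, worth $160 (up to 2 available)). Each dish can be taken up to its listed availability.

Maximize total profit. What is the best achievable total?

1043

Best packing: 3×halloumi skewers + poke bowl + 2×jerk wings + 2×lamb kofta — 79 min, 1043 total.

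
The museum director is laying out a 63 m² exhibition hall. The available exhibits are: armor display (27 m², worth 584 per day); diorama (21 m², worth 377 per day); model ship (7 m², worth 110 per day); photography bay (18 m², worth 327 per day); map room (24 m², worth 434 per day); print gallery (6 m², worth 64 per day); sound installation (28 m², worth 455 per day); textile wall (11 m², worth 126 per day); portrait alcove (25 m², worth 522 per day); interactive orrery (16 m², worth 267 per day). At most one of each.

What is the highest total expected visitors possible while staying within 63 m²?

1232

The ratio heuristic lands on armor display + model ship + portrait alcove (1216) but leaves 4 m² idle.
The 7 m² tied up in model ship is better spent on textile wall — total rises to 1232 (63 m²).
Every other selection either busts 63 m² or fails to beat 1232.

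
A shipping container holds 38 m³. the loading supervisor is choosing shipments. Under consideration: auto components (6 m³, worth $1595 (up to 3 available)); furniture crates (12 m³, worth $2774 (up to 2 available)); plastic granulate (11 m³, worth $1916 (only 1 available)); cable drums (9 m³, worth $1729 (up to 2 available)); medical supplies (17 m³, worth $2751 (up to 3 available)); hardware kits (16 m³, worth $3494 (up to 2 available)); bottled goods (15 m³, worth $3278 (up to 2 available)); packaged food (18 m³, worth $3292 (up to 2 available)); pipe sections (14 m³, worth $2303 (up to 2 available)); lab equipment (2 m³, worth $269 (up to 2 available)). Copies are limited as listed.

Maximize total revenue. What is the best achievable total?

Ranking by ratio (revenue/m³): auto components 265.83, furniture crates 231.17, bottled goods 218.53, hardware kits 218.38.
Filling by ratio: 3×auto components + furniture crates + 2×lab equipment for 8097, with 4 m³ left unused.
The 8 m³ tied up in auto components and lab equipment is better spent on furniture crates — total rises to 9007 (38 m³).
Nothing else within 38 m³ beats 9007.

9007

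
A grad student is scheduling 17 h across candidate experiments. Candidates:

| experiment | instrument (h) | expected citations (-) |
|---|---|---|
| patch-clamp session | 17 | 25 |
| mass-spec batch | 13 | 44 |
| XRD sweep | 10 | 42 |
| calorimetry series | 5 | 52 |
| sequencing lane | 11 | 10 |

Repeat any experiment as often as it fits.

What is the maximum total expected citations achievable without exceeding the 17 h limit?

156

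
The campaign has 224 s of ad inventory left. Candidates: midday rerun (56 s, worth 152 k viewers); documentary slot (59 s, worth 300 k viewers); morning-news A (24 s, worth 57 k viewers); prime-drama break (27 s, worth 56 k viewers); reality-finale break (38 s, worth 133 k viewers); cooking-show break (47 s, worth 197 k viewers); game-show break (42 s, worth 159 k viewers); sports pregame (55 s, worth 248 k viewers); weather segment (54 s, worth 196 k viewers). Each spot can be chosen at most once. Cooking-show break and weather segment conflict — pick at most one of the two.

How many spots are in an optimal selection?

Best achievable expected reach is 935.
For example documentary slot + morning-news A + reality-finale break + cooking-show break + sports pregame achieves it, using 223 s.
All optima have 5 spots.

5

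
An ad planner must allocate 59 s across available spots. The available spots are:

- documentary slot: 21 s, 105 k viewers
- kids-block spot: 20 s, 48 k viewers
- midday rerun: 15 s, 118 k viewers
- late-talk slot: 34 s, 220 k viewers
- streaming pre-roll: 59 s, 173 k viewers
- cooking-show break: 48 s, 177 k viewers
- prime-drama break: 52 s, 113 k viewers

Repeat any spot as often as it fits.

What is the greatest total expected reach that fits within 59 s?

By expected reach per s: midday rerun 7.87, late-talk slot 6.47, documentary slot 5.00 lead.
Taking 3×midday rerun: 45 s used, 354 in expected reach.
Nothing else within 59 s beats 354.

354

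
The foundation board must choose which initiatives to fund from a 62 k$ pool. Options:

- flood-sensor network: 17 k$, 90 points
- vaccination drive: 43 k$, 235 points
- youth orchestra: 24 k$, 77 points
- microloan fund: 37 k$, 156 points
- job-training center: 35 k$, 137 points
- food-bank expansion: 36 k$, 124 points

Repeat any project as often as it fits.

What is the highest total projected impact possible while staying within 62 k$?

325

Best packing: flood-sensor network + vaccination drive — 60 k$, 325 total.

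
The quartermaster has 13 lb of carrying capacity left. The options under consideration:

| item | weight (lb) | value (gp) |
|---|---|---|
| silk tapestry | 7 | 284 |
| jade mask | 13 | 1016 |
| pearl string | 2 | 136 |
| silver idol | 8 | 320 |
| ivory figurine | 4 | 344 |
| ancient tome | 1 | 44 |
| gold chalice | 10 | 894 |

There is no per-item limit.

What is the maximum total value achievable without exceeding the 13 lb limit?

By value per lb: gold chalice 89.40, ivory figurine 86.00, jade mask 78.15 lead.
Greedy by ratio would take pearl string + ancient tome + gold chalice: 13 lb used, total 1074.
Dropping pearl string and gold chalice frees 12 lb; slotting in 3×ivory figurine (12 lb) lifts the total to 1076 at 13 lb.

1076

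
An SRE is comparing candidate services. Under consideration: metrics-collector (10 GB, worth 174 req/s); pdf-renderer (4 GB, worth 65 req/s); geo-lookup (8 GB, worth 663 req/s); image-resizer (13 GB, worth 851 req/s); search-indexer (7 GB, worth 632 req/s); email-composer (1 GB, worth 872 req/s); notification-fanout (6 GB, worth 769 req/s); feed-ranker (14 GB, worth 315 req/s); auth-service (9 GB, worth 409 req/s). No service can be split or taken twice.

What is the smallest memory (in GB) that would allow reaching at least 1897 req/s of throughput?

14

Need the lightest bundle worth ≥ 1897.
search-indexer + email-composer + notification-fanout: 2273 throughput at 14 GB.
Any bundle with less than 14 GB falls short of 1897.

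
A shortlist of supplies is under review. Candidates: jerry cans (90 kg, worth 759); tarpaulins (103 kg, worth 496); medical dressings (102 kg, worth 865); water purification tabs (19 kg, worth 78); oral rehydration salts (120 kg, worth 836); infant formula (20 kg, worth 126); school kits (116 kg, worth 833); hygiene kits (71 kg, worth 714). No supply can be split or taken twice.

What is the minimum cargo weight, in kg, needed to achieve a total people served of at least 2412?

Need the lightest bundle worth ≥ 2412.
jerry cans + medical dressings + water purification tabs + hygiene kits reaches 2416 using 282 kg.
No combination under 282 kg hits 2412.

282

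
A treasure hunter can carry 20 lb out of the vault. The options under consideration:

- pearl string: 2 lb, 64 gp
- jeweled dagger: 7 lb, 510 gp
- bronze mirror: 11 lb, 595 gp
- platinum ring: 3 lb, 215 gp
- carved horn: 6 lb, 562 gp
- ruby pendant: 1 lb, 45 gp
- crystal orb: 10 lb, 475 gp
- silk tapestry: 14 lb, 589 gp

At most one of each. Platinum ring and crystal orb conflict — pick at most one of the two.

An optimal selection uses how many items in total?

5

Best achievable value is 1396.
For example pearl string + jeweled dagger + platinum ring + carved horn + ruby pendant achieves it, using 19 lb.
Every optimal selection uses 5 items.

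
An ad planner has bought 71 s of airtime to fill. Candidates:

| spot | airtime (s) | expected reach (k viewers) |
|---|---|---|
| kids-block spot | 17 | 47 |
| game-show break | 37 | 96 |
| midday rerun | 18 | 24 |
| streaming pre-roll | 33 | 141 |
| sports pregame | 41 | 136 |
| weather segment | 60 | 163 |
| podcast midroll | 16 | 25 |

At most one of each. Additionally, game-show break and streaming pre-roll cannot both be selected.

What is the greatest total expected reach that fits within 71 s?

213

Best packing: kids-block spot + streaming pre-roll + podcast midroll — 66 s, 213 total.
No other feasible combination exceeds 213.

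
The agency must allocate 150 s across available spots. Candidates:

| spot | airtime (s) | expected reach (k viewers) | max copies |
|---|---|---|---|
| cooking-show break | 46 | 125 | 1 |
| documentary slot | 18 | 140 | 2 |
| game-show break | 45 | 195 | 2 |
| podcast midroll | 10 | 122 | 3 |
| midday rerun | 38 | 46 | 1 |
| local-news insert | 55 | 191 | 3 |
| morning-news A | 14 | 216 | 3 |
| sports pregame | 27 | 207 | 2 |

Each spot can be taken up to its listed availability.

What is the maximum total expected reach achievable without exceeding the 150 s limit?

Greedy by ratio would take 2×documentary slot + 3×podcast midroll + 3×morning-news A + sports pregame: 135 s used, total 1501.
The 18 s tied up in documentary slot is better spent on sports pregame — total rises to 1568 (144 s).
Every other selection either busts 150 s or exceeds an availability limit or fails to beat 1568.

1568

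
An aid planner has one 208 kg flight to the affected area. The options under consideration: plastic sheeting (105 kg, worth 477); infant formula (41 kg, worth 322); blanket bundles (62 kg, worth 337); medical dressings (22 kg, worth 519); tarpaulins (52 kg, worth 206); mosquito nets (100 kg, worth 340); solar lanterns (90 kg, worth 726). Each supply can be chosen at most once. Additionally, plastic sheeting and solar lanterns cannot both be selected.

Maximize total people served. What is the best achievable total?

1773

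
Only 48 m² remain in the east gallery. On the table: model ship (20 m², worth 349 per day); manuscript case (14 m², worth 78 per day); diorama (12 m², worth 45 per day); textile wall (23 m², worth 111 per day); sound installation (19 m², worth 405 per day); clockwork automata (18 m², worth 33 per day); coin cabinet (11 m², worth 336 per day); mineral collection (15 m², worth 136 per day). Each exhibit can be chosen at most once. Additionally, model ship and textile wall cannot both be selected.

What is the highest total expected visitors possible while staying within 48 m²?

Best packing: sound installation + coin cabinet + mineral collection — 45 m², 877 total.
Every other selection either busts 48 m² or breaks a pairing rule or fails to beat 877.

877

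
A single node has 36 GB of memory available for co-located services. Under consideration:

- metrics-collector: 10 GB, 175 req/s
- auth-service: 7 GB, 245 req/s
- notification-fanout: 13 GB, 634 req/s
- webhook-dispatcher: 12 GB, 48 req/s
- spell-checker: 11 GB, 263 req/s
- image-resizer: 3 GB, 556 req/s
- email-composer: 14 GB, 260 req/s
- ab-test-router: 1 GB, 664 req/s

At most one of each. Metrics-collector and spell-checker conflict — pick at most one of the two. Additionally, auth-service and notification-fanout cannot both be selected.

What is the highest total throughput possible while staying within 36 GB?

2117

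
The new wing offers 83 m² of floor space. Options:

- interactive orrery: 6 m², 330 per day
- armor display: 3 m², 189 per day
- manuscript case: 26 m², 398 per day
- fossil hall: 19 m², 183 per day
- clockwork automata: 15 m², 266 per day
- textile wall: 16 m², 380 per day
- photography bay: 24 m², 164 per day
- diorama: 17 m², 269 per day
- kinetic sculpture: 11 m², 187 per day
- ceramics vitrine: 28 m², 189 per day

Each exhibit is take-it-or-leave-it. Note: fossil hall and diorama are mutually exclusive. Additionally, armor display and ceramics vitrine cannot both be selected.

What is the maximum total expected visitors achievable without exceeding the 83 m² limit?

Ranking by ratio (expected visitors/m²): armor display 63.00, interactive orrery 55.00, textile wall 23.75, clockwork automata 17.73.
A density-first pass picks interactive orrery + armor display + clockwork automata + textile wall + diorama + kinetic sculpture — 1621 at 68 m².
Dropping kinetic sculpture frees 11 m²; slotting in manuscript case (26 m²) lifts the total to 1832 at 83 m².

1832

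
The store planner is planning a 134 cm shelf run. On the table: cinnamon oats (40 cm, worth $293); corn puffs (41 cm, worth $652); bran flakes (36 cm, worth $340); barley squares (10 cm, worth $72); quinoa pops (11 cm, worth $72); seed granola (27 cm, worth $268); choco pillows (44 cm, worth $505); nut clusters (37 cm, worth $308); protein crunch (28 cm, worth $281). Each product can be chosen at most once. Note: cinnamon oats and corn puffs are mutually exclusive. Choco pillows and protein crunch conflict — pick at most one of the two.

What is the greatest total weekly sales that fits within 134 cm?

By weekly sales per cm: corn puffs 15.90, choco pillows 11.48, protein crunch 10.04, seed granola 9.93 lead.
Best packing: corn puffs + bran flakes + barley squares + choco pillows — 131 cm, 1569 total.

1569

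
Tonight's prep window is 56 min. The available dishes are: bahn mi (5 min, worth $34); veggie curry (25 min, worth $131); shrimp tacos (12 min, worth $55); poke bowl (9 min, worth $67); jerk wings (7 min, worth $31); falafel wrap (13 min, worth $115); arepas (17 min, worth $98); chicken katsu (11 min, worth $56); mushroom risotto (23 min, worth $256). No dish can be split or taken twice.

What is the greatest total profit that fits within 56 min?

Ranking by ratio (profit/min): mushroom risotto 11.13, falafel wrap 8.85, poke bowl 7.44.
Filling by ratio: bahn mi + poke bowl + falafel wrap + mushroom risotto for 472, with 6 min left unused.
Dropping bahn mi frees 5 min; slotting in chicken katsu (11 min) lifts the total to 494 at 56 min.
An exhaustive check of the 512 subsets confirms 494.

494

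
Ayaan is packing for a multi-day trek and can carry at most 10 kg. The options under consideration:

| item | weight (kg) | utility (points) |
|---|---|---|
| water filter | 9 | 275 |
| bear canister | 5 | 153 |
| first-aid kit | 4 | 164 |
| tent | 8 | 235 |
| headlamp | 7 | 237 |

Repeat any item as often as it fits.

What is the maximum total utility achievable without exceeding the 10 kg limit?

328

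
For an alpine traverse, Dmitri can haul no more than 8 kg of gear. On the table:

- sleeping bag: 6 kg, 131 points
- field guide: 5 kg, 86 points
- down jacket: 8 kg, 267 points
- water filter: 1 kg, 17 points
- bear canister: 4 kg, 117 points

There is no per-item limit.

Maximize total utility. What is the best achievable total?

267

The ratio ordering already packs tightly: down jacket, 8 kg, 267.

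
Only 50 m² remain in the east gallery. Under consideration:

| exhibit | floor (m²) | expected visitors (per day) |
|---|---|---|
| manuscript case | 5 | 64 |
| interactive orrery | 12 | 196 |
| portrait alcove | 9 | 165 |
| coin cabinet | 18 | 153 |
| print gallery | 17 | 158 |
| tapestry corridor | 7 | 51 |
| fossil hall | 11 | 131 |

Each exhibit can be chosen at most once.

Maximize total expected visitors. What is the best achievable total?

650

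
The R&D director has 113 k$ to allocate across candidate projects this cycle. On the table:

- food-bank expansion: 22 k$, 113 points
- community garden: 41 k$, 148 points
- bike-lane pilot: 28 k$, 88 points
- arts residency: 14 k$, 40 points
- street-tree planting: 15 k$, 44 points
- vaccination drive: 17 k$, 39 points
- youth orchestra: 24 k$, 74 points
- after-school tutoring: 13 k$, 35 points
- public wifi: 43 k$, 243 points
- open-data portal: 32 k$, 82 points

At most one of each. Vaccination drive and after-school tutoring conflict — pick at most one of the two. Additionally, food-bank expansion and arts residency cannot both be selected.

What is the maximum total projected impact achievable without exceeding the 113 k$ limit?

504

The ratio ordering already packs tightly: food-bank expansion + community garden + public wifi, 106 k$, 504.
Next best is food-bank expansion + bike-lane pilot + street-tree planting + public wifi at 488 (108 k$) — short by 16.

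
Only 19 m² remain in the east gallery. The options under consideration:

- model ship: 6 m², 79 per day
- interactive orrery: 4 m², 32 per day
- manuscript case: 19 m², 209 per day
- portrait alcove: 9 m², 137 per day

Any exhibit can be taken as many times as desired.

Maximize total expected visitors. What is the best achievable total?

274

Density check — portrait alcove 15.22, model ship 13.17, manuscript case 11.00, interactive orrery 8.00 are the best per m².
Taking 2×portrait alcove: 18 m² used, 274 in expected visitors.
No other feasible combination exceeds 274.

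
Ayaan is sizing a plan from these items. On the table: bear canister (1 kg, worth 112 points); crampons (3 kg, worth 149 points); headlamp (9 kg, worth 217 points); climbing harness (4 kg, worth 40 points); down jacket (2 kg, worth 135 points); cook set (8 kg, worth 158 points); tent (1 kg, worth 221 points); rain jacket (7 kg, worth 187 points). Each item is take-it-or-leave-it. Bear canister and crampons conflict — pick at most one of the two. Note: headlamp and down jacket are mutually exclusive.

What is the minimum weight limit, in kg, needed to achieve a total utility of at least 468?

Need the lightest bundle worth ≥ 468.
Taking bear canister + down jacket + tent gives 468 (≥ 468) for 4 kg.
Below 4 kg the best achievable stays under 468.

4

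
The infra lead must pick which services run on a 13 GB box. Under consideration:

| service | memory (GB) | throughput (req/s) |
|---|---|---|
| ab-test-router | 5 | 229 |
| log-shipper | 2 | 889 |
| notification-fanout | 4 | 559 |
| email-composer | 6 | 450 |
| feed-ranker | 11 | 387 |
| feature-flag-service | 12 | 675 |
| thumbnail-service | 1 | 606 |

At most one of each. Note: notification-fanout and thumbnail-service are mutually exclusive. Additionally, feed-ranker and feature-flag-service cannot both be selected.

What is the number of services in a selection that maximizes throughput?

3

The maximum throughput within 13 GB is 1945.
One optimal bundle: log-shipper + email-composer + thumbnail-service (9 GB).
Every optimal selection uses 3 services.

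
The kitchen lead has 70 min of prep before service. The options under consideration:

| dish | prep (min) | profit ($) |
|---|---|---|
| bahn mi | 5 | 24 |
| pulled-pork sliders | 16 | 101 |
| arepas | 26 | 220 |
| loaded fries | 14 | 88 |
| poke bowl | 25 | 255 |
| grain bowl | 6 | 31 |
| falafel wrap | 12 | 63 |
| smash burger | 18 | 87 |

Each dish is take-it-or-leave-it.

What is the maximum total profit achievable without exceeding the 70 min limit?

587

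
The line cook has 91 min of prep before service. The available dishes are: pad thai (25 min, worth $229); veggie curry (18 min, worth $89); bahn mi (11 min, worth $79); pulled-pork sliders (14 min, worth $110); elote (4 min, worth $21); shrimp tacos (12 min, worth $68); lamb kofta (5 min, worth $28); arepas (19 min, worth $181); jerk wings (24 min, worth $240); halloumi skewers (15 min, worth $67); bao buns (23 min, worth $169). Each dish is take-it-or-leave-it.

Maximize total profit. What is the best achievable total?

By profit per min: jerk wings 10.00, arepas 9.53, pad thai 9.16, pulled-pork sliders 7.86 lead.
Taking the top-ratio dishes first gives pad thai + pulled-pork sliders + elote + lamb kofta + arepas + jerk wings for 809 (91 min).
The 23 min tied up in pulled-pork sliders and elote and lamb kofta is better spent on bao buns — total rises to 819 (91 min).
No other feasible combination exceeds 819.

819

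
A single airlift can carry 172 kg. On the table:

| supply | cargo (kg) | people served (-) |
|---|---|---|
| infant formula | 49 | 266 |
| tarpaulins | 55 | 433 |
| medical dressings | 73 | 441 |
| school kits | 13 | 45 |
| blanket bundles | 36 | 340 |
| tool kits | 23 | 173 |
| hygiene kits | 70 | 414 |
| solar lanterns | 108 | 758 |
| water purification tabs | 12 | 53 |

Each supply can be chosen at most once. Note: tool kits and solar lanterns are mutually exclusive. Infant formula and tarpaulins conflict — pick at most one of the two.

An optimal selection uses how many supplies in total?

Best achievable people served is 1214.
One optimal bundle: tarpaulins + medical dressings + blanket bundles (164 kg).
Any selection reaching 1214 contains exactly 3 supplies.

3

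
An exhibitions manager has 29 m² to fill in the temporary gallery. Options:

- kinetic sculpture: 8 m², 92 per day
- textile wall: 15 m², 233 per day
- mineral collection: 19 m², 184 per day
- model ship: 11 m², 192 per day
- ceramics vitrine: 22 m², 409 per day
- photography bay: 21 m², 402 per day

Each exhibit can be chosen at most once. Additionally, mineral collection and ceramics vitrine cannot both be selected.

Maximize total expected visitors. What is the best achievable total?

494

Kinetic sculpture + photography bay uses 29 of the 29 m² and totals 494.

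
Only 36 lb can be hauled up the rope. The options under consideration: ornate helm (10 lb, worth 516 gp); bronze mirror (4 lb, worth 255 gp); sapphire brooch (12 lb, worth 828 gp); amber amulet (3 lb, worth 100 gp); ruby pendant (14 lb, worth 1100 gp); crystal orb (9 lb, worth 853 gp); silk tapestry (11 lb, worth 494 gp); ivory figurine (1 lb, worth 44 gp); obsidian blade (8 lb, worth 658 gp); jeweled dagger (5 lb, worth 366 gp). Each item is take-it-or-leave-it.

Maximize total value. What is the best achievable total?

Taking ruby pendant + crystal orb + obsidian blade + jeweled dagger: 36 lb used, 2977 in value.

2977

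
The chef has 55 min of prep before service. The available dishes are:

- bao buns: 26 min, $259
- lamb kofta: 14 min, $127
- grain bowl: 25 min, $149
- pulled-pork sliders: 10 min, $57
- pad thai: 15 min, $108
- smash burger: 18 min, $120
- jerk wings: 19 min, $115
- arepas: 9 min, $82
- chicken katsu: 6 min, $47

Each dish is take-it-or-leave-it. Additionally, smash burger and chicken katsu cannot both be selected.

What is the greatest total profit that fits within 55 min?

By profit per min: bao buns 9.96, arepas 9.11, lamb kofta 9.07 lead.
The ratio ordering already packs tightly: bao buns + lamb kofta + arepas + chicken katsu, 55 min, 515.
An exhaustive check of the 512 subsets confirms 515.

515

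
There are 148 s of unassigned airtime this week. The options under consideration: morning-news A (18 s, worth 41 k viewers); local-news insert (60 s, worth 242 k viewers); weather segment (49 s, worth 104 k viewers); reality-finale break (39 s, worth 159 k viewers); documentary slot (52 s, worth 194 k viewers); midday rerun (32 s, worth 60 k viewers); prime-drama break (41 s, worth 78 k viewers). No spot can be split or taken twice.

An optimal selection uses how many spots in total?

Optimal total is 505.
For example local-news insert + weather segment + reality-finale break achieves it, using 148 s.
Any selection reaching 505 contains exactly 3 spots.

3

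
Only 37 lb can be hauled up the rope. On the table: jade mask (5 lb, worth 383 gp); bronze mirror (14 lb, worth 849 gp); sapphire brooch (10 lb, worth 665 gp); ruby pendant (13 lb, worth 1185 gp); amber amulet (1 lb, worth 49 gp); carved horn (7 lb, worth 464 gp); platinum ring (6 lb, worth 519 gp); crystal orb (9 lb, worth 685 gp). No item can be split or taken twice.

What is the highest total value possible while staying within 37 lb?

Density check — ruby pendant 91.15, platinum ring 86.50, jade mask 76.60 are the best per lb.
Greedy by ratio would take jade mask + ruby pendant + amber amulet + platinum ring + crystal orb: 34 lb used, total 2821.
Dropping amber amulet and platinum ring frees 7 lb; slotting in sapphire brooch (10 lb) lifts the total to 2918 at 37 lb.

2918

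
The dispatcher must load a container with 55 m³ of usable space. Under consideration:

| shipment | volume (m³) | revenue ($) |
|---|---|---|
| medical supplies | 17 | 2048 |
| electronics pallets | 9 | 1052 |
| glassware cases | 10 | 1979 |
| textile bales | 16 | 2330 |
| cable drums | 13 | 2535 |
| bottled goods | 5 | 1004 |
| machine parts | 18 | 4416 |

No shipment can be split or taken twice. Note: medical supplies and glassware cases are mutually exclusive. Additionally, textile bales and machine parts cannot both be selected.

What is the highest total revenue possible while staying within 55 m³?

10986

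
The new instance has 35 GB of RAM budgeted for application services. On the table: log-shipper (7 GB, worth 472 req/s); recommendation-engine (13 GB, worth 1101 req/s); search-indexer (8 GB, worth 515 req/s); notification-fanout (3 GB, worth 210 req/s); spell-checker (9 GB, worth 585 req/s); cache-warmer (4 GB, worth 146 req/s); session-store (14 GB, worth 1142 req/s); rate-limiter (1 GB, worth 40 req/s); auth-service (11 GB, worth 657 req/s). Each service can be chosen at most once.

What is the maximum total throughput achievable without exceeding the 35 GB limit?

Greedy by ratio would take recommendation-engine + notification-fanout + cache-warmer + session-store + rate-limiter: 35 GB used, total 2639.
Replace notification-fanout and cache-warmer and rate-limiter with search-indexer: the trade gains 119 net, giving 2758 at 35 GB.
Next best is log-shipper + recommendation-engine + session-store + rate-limiter at 2755 (35 GB) — short by 3.

2758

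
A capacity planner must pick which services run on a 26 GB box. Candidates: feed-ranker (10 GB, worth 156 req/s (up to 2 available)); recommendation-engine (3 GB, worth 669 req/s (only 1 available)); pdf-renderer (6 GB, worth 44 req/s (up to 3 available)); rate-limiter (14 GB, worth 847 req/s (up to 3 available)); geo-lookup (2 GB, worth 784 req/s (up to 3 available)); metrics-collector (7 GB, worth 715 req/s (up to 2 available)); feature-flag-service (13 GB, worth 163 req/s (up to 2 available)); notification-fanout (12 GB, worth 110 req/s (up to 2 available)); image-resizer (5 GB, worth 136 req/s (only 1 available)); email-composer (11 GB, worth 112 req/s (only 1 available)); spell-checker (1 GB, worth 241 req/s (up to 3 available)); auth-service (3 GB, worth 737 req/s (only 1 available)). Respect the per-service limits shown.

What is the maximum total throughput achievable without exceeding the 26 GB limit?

Ranking by ratio (throughput/GB): geo-lookup 392.00, auth-service 245.67, spell-checker 241.00, recommendation-engine 223.00.
The ratio heuristic lands on recommendation-engine + 3×geo-lookup + metrics-collector + 3×spell-checker + auth-service (5196) but leaves 4 GB idle.
Replace recommendation-engine with metrics-collector: the trade gains 46 net, giving 5242 at 26 GB.
No other feasible combination exceeds 5242.

5242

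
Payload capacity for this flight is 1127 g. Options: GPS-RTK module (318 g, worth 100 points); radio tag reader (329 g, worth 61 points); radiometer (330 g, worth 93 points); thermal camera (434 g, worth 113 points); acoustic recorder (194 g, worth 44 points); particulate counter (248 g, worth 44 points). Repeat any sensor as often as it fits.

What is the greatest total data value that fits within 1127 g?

The ratio heuristic lands on 3×GPS-RTK module (300) but leaves 173 g idle.
Replace GPS-RTK module with thermal camera: the trade gains 13 net, giving 313 at 1070 g.
No other feasible combination exceeds 313.

313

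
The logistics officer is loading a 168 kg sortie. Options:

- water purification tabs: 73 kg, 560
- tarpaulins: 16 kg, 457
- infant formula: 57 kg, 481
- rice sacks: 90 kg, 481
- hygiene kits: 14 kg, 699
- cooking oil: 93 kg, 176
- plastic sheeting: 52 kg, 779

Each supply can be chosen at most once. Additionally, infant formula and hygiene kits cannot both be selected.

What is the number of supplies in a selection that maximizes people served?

4

Best achievable people served is 2495.
water purification tabs + tarpaulins + hygiene kits + plastic sheeting hits 2495 at 155 kg.
Every optimal selection uses 4 supplies.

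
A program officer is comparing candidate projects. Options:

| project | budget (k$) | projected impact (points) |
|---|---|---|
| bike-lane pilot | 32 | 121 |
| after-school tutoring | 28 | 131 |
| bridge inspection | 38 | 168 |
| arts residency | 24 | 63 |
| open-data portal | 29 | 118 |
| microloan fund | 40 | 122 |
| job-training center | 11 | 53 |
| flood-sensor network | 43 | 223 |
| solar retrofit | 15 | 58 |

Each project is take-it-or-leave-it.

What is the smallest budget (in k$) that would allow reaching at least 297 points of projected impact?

66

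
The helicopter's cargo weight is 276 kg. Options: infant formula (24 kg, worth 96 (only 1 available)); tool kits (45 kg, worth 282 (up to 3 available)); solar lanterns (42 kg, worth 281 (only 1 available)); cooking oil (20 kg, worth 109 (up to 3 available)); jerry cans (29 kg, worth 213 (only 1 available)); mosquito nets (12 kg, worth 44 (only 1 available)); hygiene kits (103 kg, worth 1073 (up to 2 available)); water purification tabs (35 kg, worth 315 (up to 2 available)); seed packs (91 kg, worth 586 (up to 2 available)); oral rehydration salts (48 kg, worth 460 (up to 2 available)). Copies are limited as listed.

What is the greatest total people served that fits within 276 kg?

2776

Greedy by ratio would take cooking oil + 2×hygiene kits + oral rehydration salts: 274 kg used, total 2715.
Replace cooking oil and oral rehydration salts with 2×water purification tabs: the trade gains 61 net, giving 2776 at 276 kg.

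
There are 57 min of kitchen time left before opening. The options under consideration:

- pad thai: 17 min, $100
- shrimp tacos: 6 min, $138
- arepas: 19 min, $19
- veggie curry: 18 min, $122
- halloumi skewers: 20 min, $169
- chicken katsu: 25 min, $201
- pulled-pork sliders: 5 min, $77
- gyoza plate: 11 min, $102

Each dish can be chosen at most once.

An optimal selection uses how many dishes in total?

Best achievable profit is 585.
shrimp tacos + halloumi skewers + chicken katsu + pulled-pork sliders hits 585 at 56 min.
Every optimal selection uses 4 dishes.

4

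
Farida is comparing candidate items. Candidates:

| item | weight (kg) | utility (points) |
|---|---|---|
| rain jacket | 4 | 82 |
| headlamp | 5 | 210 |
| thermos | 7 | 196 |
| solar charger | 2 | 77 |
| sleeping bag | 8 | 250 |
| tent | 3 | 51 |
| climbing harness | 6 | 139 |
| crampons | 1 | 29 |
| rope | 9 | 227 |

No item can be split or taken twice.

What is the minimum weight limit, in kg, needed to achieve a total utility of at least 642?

Minimise kg subject to total utility ≥ 642.
headlamp + thermos + sleeping bag reaches 656 using 20 kg.
Any bundle with less than 20 kg falls short of 642.

20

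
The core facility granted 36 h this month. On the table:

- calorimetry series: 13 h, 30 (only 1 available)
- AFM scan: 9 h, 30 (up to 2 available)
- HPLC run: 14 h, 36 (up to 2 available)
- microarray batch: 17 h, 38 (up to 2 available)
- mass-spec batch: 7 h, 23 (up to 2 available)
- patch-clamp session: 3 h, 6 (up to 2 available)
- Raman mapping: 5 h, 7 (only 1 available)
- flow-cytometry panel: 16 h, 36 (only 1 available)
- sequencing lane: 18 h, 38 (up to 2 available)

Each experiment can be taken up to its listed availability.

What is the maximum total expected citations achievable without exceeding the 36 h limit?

Ranking by ratio (expected citations/h): AFM scan 3.33, mass-spec batch 3.29, HPLC run 2.57.
Taking 2×AFM scan + 2×mass-spec batch + patch-clamp session: 35 h used, 112 in expected citations.
That's the maximum — no swap from here does better than 112.

112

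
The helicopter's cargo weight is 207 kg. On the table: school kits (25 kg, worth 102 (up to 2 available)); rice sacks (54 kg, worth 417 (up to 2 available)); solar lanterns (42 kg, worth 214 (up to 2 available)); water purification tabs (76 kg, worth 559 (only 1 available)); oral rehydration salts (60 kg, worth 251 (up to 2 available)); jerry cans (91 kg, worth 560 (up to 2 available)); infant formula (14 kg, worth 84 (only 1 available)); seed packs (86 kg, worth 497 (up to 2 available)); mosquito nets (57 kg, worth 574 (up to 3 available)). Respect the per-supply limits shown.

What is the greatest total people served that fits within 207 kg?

A density-first pass picks infant formula + 3×mosquito nets — 1806 at 185 kg.
The 14 kg tied up in infant formula is better spent on school kits — total rises to 1824 (196 kg).

1824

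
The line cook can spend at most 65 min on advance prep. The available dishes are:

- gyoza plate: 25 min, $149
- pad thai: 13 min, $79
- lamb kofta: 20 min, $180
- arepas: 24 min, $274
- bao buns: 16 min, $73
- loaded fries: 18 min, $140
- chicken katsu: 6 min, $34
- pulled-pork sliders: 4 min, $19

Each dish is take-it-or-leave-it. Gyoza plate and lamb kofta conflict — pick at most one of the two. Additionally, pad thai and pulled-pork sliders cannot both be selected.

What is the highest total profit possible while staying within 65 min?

594

The ratio ordering already packs tightly: lamb kofta + arepas + loaded fries, 62 min, 594.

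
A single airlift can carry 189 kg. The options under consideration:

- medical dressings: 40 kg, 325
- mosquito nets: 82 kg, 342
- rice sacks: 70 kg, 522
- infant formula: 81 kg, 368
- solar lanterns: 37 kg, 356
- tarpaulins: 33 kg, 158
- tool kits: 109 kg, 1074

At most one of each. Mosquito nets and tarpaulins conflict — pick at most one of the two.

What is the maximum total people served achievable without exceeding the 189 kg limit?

1755

Density check — tool kits 9.85, solar lanterns 9.62, medical dressings 8.12 are the best per kg.
The ratio ordering already packs tightly: medical dressings + solar lanterns + tool kits, 186 kg, 1755.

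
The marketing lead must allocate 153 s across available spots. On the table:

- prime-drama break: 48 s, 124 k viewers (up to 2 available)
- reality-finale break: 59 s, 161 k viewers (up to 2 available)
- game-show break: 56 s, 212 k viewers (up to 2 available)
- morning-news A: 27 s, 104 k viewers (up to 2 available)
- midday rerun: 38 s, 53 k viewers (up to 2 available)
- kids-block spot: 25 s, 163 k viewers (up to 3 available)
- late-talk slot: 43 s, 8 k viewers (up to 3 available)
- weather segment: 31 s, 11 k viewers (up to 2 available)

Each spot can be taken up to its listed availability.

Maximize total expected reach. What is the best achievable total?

717

By expected reach per s: kids-block spot 6.52, morning-news A 3.85, game-show break 3.79 lead.
Taking the top-ratio spots first gives 2×morning-news A + 3×kids-block spot for 697 (129 s).
Dropping morning-news A frees 27 s; slotting in prime-drama break (48 s) lifts the total to 717 at 150 s.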